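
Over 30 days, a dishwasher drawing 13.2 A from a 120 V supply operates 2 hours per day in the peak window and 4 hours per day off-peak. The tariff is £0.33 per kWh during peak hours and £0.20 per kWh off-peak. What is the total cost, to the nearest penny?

Power = 13.2 A × 120 V = 1584 W = 1.584 kW
Peak energy = 1.584 kW × 2 h × 30 = 95.04 kWh
Off-peak energy = 1.584 kW × 4 h × 30 = 190.08 kWh
Cost = 95.04 × £0.33 + 190.08 × £0.20 = £31.3632 + £38.016 = £69.38

£69.38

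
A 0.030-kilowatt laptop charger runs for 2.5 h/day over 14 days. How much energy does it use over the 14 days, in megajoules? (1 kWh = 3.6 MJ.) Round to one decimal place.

Runtime = 2.5 h/day × 14 days = 35 h
Energy = 0.03 kW × 35 h = 1.05 kWh
= 1.05 × 3.6 MJ = 3.8 MJ

3.8 MJ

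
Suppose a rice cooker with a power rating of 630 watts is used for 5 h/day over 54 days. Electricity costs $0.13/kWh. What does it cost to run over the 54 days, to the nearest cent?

Runtime = 5 h/day × 54 days = 270 h
Energy = 0.63 kW × 270 h = 170.1 kWh
Cost = 170.1 kWh × $0.13/kWh = $22.11

$22.11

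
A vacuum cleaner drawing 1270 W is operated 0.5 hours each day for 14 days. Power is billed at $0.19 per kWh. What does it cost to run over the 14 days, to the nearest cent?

Runtime = 0.5 h/day × 14 days = 7 h
Energy = 1.27 kW × 7 h = 8.89 kWh
Cost = 8.89 kWh × $0.19/kWh = $1.69

$1.69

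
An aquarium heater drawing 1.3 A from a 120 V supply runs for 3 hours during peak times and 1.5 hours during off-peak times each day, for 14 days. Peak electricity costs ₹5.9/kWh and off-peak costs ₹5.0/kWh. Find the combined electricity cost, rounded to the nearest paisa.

₹55.04

Power = 1.3 A × 120 V = 156 W = 0.156 kW
Peak energy = 0.156 kW × 3 h × 14 = 6.552 kWh
Off-peak energy = 0.156 kW × 1.5 h × 14 = 3.276 kWh
Cost = 6.552 × ₹5.9 + 3.276 × ₹5.0 = ₹38.6568 + ₹16.38 = ₹55.04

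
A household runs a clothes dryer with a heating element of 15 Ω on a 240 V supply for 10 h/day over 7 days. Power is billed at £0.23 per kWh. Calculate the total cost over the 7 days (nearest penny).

Power = V²/R = 240²/15 = 3840 W = 3.84 kW
Runtime = 10 h/day × 7 days = 70 h
Energy = 3.84 kW × 70 h = 268.8 kWh
Cost = 268.8 kWh × £0.23/kWh = £61.82

£61.82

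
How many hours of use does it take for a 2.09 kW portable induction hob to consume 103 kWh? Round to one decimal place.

Hours = 103 kWh ÷ 2.09 kW = 49.3 h

49.3 h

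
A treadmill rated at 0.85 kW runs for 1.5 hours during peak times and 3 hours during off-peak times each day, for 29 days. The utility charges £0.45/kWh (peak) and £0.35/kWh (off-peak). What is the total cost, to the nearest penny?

£42.52

Peak energy = 0.85 kW × 1.5 h × 29 = 36.975 kWh
Off-peak energy = 0.85 kW × 3 h × 29 = 73.95 kWh
Cost = 36.975 × £0.45 + 73.95 × £0.35 = £16.63875 + £25.8825 = £42.52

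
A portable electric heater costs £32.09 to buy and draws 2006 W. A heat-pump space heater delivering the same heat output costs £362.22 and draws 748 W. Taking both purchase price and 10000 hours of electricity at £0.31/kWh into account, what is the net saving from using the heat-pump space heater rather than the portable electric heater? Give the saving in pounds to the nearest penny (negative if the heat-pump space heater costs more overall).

portable electric heater: £32.09 + (2006/1000) kW × 10000 h × £0.31 = £32.09 + £6218.6 = £6250.69
heat-pump space heater: £362.22 + (748/1000) kW × 10000 h × £0.31 = £362.22 + £2318.8 = £2681.02
Saving = £6250.69 − £2681.02 = £3569.67

£3569.67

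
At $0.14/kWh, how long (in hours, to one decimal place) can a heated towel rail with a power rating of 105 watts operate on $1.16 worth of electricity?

78.9 h

Energy available = $1.16 ÷ $0.14/kWh = 8.2857 kWh
Hours = 8.2857 kWh ÷ 0.105 kW = 78.9 h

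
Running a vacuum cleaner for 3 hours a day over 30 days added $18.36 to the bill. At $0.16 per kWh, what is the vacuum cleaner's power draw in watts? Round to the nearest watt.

1275 W

Energy = $18.36 ÷ $0.16/kWh = 114.75 kWh
Runtime = 3 h/day × 30 days = 90 h
Power = 114.75 kWh ÷ 90 h = 1.275 kW = 1275 W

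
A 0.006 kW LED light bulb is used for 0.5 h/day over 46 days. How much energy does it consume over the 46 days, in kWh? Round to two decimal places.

Runtime = 0.5 h/day × 46 days = 23 h
Energy = 0.006 kW × 23 h = 0.138 kWh ≈ 0.14 kWh

0.14 kWh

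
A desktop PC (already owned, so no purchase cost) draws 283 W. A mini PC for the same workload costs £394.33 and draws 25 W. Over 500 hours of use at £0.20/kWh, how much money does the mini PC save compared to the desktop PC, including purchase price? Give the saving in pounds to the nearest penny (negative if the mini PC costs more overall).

-£368.53

desktop PC: £0.00 + (283/1000) kW × 500 h × £0.20 = £0.00 + £28.3 = £28.3
mini PC: £394.33 + (25/1000) kW × 500 h × £0.20 = £394.33 + £2.5 = £396.83
Saving = £28.3 − £396.83 = −£368.53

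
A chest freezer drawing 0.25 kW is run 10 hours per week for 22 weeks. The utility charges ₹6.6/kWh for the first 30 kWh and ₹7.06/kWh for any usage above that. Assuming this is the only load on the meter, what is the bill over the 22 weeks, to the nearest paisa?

₹374.50

Runtime = 10 h/week × 22 weeks = 220 h
Energy = 0.25 kW × 220 h = 55 kWh
Tier 1 (0–30 kWh): 30 × ₹6.6 = ₹198
Above 30 kWh: 25 × ₹7.06 = ₹176.5
Bill = ₹374.50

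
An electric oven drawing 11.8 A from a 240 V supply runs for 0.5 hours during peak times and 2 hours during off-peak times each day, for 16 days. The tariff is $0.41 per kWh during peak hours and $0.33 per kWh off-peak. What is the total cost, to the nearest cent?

$39.19

Power = 11.8 A × 240 V = 2832 W = 2.832 kW
Peak energy = 2.832 kW × 0.5 h × 16 = 22.656 kWh
Off-peak energy = 2.832 kW × 2 h × 16 = 90.624 kWh
Cost = 22.656 × $0.41 + 90.624 × $0.33 = $9.28896 + $29.90592 = $39.19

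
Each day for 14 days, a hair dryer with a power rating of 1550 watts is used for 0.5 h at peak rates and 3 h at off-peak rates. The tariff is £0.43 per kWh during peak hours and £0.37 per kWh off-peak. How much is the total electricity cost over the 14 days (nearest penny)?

£28.75

Peak energy = 1.55 kW × 0.5 h × 14 = 10.85 kWh
Off-peak energy = 1.55 kW × 3 h × 14 = 65.1 kWh
Cost = 10.85 × £0.43 + 65.1 × £0.37 = £4.6655 + £24.087 = £28.75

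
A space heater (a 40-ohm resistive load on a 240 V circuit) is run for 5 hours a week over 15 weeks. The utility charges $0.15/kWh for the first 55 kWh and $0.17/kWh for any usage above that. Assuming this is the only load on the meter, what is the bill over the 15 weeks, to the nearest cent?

Power = V²/R = 240²/40 = 1440 W = 1.44 kW
Runtime = 5 h/week × 15 weeks = 75 h
Energy = 1.44 kW × 75 h = 108 kWh
Tier 1 (0–55 kWh): 55 × $0.15 = $8.25
Above 55 kWh: 53 × $0.17 = $9.01
Bill = $17.26

$17.26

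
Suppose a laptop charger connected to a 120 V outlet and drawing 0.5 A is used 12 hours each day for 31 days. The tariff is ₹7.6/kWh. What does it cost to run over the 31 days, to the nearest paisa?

₹169.63

Power = 0.5 A × 120 V = 60 W = 0.06 kW
Runtime = 12 h/day × 31 days = 372 h
Energy = 0.06 kW × 372 h = 22.32 kWh
Cost = 22.32 kWh × ₹7.6/kWh = ₹169.63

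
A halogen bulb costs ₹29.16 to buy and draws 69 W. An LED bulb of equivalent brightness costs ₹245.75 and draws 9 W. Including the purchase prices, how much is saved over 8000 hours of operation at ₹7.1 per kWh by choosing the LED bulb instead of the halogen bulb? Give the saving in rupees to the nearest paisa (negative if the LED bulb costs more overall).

halogen bulb: ₹29.16 + (69/1000) kW × 8000 h × ₹7.1 = ₹29.16 + ₹3919.2 = ₹3948.36
LED bulb: ₹245.75 + (9/1000) kW × 8000 h × ₹7.1 = ₹245.75 + ₹511.2 = ₹756.95
Saving = ₹3948.36 − ₹756.95 = ₹3191.41

₹3191.41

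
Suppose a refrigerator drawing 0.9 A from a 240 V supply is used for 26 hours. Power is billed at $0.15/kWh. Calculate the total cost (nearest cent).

$0.84

Power = 0.9 A × 240 V = 216 W = 0.216 kW
Energy = 0.216 kW × 26 h = 5.616 kWh
Cost = 5.616 kWh × $0.15/kWh = $0.84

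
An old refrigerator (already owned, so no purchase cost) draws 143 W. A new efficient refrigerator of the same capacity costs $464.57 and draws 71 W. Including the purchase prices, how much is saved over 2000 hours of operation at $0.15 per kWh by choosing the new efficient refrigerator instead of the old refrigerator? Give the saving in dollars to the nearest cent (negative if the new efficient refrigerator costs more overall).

old refrigerator: $0.00 + (143/1000) kW × 2000 h × $0.15 = $0.00 + $42.9 = $42.9
new efficient refrigerator: $464.57 + (71/1000) kW × 2000 h × $0.15 = $464.57 + $21.3 = $485.87
Saving = $42.9 − $485.87 = −$442.97

-$442.97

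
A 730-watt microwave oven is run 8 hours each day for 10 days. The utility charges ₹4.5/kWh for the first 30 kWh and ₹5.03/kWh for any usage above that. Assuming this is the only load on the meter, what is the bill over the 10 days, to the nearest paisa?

Runtime = 8 h/day × 10 days = 80 h
Energy = 0.73 kW × 80 h = 58.4 kWh
Tier 1 (0–30 kWh): 30 × ₹4.5 = ₹135
Above 30 kWh: 28.4 × ₹5.03 = ₹142.852
Bill = ₹277.85

₹277.85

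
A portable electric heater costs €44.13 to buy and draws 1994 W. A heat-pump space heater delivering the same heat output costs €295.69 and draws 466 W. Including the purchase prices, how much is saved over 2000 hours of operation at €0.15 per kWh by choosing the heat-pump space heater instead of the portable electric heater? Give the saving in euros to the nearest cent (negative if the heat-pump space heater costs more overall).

portable electric heater: €44.13 + (1994/1000) kW × 2000 h × €0.15 = €44.13 + €598.2 = €642.33
heat-pump space heater: €295.69 + (466/1000) kW × 2000 h × €0.15 = €295.69 + €139.8 = €435.49
Saving = €642.33 − €435.49 = €206.84

€206.84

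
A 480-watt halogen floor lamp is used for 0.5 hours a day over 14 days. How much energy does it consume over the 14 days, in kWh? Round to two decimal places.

Runtime = 0.5 h/day × 14 days = 7 h
Energy = 0.48 kW × 7 h = 3.36 kWh

3.36 kWh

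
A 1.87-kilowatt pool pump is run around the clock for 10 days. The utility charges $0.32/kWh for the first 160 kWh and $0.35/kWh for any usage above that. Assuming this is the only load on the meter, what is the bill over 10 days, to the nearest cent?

Runtime = 24 h × 10 = 240 h
Energy = 1.87 kW × 240 h = 448.8 kWh
Tier 1 (0–160 kWh): 160 × $0.32 = $51.2
Above 160 kWh: 288.8 × $0.35 = $101.08
Bill = $152.28

$152.28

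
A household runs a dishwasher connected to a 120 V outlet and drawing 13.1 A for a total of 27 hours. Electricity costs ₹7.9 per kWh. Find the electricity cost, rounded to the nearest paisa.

Power = 13.1 A × 120 V = 1572 W = 1.572 kW
Energy = 1.572 kW × 27 h = 42.444 kWh
Cost = 42.444 kWh × ₹7.9/kWh = ₹335.31

₹335.31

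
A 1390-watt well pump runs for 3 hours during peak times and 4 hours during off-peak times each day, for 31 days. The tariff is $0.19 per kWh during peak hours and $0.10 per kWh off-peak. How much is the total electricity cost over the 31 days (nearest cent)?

Peak energy = 1.39 kW × 3 h × 31 = 129.27 kWh
Off-peak energy = 1.39 kW × 4 h × 31 = 172.36 kWh
Cost = 129.27 × $0.19 + 172.36 × $0.10 = $24.5613 + $17.236 = $41.80

$41.80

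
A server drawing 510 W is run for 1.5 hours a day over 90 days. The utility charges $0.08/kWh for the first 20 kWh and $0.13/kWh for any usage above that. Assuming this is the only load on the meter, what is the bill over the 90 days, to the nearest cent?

Runtime = 1.5 h/day × 90 days = 135 h
Energy = 0.51 kW × 135 h = 68.85 kWh
Tier 1 (0–20 kWh): 20 × $0.08 = $1.6
Above 20 kWh: 48.85 × $0.13 = $6.3505
Bill = $7.95

$7.95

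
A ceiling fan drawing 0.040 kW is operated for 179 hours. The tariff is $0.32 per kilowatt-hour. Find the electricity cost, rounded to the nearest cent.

$2.29

Energy = 0.04 kW × 179 h = 7.16 kWh
Cost = 7.16 kWh × $0.32/kWh = $2.29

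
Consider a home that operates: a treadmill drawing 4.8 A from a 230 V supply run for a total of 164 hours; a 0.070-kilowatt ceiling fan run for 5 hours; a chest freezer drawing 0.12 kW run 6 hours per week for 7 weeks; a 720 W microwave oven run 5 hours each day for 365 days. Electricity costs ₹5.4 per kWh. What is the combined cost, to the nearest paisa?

treadmill: Power = 4.8 A × 230 V = 1104 W = 1.104 kW
treadmill: 1.104 kW × 164 h = 181.056 kWh
ceiling fan: 0.07 kW × 5 h = 0.35 kWh
chest freezer: Runtime = 6 h/week × 7 weeks = 42 h
chest freezer: 0.12 kW × 42 h = 5.04 kWh
microwave oven: Runtime = 5 h/day × 365 days = 1825 h
microwave oven: 0.72 kW × 1825 h = 1314 kWh
Total energy = 1500.446 kWh
Cost = 1500.446 × ₹5.4 = ₹8102.41

₹8102.41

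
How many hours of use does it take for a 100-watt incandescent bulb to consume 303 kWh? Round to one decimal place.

3030.0 h

Hours = 303 kWh ÷ 0.1 kW = 3030.0 h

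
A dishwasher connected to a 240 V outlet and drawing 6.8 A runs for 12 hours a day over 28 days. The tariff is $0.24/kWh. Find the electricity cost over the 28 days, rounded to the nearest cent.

Power = 6.8 A × 240 V = 1632 W = 1.632 kW
Runtime = 12 h/day × 28 days = 336 h
Energy = 1.632 kW × 336 h = 548.352 kWh
Cost = 548.352 kWh × $0.24/kWh = $131.60

$131.60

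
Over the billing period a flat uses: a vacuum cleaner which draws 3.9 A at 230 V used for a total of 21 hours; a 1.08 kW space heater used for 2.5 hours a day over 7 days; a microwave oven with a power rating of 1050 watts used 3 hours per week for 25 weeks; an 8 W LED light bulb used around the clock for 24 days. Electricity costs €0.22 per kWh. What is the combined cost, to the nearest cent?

€26.64

vacuum cleaner: Power = 3.9 A × 230 V = 897 W = 0.897 kW
vacuum cleaner: 0.897 kW × 21 h = 18.837 kWh
space heater: Runtime = 2.5 h/day × 7 days = 17.5 h
space heater: 1.08 kW × 17.5 h = 18.9 kWh
microwave oven: Runtime = 3 h/week × 25 weeks = 75 h
microwave oven: 1.05 kW × 75 h = 78.75 kWh
LED light bulb: Runtime = 24 h × 24 = 576 h
LED light bulb: 0.008 kW × 576 h = 4.608 kWh
Total energy = 121.095 kWh
Cost = 121.095 × €0.22 = €26.64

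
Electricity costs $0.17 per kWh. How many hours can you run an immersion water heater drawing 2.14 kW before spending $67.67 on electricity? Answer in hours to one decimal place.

Energy available = $67.67 ÷ $0.17/kWh = 398.0588 kWh
Hours = 398.0588 kWh ÷ 2.14 kW = 186.0 h

186.0 h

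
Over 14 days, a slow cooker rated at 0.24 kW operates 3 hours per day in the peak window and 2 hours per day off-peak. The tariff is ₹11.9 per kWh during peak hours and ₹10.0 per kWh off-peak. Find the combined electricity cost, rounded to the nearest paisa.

Peak energy = 0.24 kW × 3 h × 14 = 10.08 kWh
Off-peak energy = 0.24 kW × 2 h × 14 = 6.72 kWh
Cost = 10.08 × ₹11.9 + 6.72 × ₹10.0 = ₹119.952 + ₹67.2 = ₹187.15

₹187.15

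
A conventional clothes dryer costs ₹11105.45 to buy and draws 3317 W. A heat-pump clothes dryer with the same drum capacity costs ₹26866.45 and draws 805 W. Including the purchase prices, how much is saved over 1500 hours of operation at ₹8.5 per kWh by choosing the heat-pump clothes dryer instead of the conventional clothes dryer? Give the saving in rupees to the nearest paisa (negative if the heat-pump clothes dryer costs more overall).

conventional clothes dryer: ₹11105.45 + (3317/1000) kW × 1500 h × ₹8.5 = ₹11105.45 + ₹42291.75 = ₹53397.2
heat-pump clothes dryer: ₹26866.45 + (805/1000) kW × 1500 h × ₹8.5 = ₹26866.45 + ₹10263.75 = ₹37130.2
Saving = ₹53397.2 − ₹37130.2 = ₹16267

₹16267.00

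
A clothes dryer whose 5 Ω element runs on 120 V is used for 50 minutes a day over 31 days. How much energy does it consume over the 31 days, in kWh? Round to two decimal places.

Power = V²/R = 120²/5 = 2880 W = 2.88 kW
Runtime = 50 min × 31 = 1550 min = 25.833333… h
Energy = 2.88 kW × 25.833333… h = 74.4 kWh

74.40 kWh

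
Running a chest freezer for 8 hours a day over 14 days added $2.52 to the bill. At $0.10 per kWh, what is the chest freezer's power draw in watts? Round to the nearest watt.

225 W

Energy = $2.52 ÷ $0.10/kWh = 25.2 kWh
Runtime = 8 h/day × 14 days = 112 h
Power = 25.2 kWh ÷ 112 h = 0.225 kW = 225 W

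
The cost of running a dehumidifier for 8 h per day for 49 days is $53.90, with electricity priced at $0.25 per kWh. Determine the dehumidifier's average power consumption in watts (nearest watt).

Energy = $53.90 ÷ $0.25/kWh = 215.6 kWh
Runtime = 8 h/day × 49 days = 392 h
Power = 215.6 kWh ÷ 392 h = 0.55 kW = 550 W

550 W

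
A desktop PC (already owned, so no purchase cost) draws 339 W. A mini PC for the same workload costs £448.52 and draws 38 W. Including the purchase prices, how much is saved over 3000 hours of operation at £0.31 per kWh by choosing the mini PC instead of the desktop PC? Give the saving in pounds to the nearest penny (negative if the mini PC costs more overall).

desktop PC: £0.00 + (339/1000) kW × 3000 h × £0.31 = £0.00 + £315.27 = £315.27
mini PC: £448.52 + (38/1000) kW × 3000 h × £0.31 = £448.52 + £35.34 = £483.86
Saving = £315.27 − £483.86 = −£168.59

-£168.59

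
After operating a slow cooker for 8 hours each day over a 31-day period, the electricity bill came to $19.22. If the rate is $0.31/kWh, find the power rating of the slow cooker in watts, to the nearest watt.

Energy = $19.22 ÷ $0.31/kWh = 62 kWh
Runtime = 8 h/day × 31 days = 248 h
Power = 62 kWh ÷ 248 h = 0.25 kW = 250 W

250 W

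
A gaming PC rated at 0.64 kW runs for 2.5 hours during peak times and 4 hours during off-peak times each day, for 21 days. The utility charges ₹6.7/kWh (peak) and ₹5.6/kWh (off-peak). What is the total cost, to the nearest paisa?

₹526.18

Peak energy = 0.64 kW × 2.5 h × 21 = 33.6 kWh
Off-peak energy = 0.64 kW × 4 h × 21 = 53.76 kWh
Cost = 33.6 × ₹6.7 + 53.76 × ₹5.6 = ₹225.12 + ₹301.056 = ₹526.18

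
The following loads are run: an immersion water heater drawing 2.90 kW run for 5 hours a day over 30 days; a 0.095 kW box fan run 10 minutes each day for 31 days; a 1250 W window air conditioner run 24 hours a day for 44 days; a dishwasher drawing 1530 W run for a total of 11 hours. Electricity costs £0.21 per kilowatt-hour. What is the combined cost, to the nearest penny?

immersion water heater: Runtime = 5 h/day × 30 days = 150 h
immersion water heater: 2.9 kW × 150 h = 435 kWh
box fan: Runtime = 10 min × 31 = 310 min = 5.166666… h
box fan: 0.095 kW × 5.166666… h = 0.490833… kWh
window air conditioner: Runtime = 24 h × 44 = 1056 h
window air conditioner: 1.25 kW × 1056 h = 1320 kWh
dishwasher: 1.53 kW × 11 h = 16.83 kWh
Total energy = 1772.320833… kWh
Cost = 1772.320833… × £0.21 = £372.19

£372.19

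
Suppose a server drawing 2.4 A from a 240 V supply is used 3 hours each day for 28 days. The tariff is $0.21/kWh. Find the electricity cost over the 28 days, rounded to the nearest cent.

Power = 2.4 A × 240 V = 576 W = 0.576 kW
Runtime = 3 h/day × 28 days = 84 h
Energy = 0.576 kW × 84 h = 48.384 kWh
Cost = 48.384 kWh × $0.21/kWh = $10.16

$10.16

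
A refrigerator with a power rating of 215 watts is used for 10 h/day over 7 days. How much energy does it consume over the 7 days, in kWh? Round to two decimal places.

15.05 kWh

Runtime = 10 h/day × 7 days = 70 h
Energy = 0.215 kW × 70 h = 15.05 kWh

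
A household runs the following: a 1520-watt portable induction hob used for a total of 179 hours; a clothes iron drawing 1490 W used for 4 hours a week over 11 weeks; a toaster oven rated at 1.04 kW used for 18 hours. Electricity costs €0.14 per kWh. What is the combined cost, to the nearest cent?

€49.89

portable induction hob: 1.52 kW × 179 h = 272.08 kWh
clothes iron: Runtime = 4 h/week × 11 weeks = 44 h
clothes iron: 1.49 kW × 44 h = 65.56 kWh
toaster oven: 1.04 kW × 18 h = 18.72 kWh
Total energy = 356.36 kWh
Cost = 356.36 × €0.14 = €49.89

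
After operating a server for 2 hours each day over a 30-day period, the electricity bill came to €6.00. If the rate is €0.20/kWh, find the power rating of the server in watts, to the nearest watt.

Energy = €6.00 ÷ €0.20/kWh = 30 kWh
Runtime = 2 h/day × 30 days = 60 h
Power = 30 kWh ÷ 60 h = 0.5 kW = 500 W

500 W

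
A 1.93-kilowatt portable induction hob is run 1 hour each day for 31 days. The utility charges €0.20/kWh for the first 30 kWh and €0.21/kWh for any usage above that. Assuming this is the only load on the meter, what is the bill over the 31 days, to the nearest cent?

Runtime = 1 h/day × 31 days = 31 h
Energy = 1.93 kW × 31 h = 59.83 kWh
Tier 1 (0–30 kWh): 30 × €0.20 = €6
Above 30 kWh: 29.83 × €0.21 = €6.2643
Bill = €12.26

€12.26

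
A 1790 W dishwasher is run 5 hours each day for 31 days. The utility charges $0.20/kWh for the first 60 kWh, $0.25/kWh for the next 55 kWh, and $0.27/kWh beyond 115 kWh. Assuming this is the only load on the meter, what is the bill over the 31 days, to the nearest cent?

Runtime = 5 h/day × 31 days = 155 h
Energy = 1.79 kW × 155 h = 277.45 kWh
Tier 1 (0–60 kWh): 60 × $0.20 = $12
Tier 2 (60–115 kWh): 55 × $0.25 = $13.75
Above 115 kWh: 162.45 × $0.27 = $43.8615
Bill = $69.61

$69.61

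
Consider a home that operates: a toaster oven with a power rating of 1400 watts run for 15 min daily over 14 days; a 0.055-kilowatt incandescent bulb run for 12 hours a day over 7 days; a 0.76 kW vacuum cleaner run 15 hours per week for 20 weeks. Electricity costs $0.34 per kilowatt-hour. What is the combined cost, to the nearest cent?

toaster oven: Runtime = 15 min × 14 = 210 min = 3.5 h
toaster oven: 1.4 kW × 3.5 h = 4.9 kWh
incandescent bulb: Runtime = 12 h/day × 7 days = 84 h
incandescent bulb: 0.055 kW × 84 h = 4.62 kWh
vacuum cleaner: Runtime = 15 h/week × 20 weeks = 300 h
vacuum cleaner: 0.76 kW × 300 h = 228 kWh
Total energy = 237.52 kWh
Cost = 237.52 × $0.34 = $80.76

$80.76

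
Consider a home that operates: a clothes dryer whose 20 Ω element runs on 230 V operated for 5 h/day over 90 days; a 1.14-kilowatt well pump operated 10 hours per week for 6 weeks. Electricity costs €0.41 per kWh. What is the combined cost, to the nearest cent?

€516.05

clothes dryer: Power = V²/R = 230²/20 = 2645 W = 2.645 kW
clothes dryer: Runtime = 5 h/day × 90 days = 450 h
clothes dryer: 2.645 kW × 450 h = 1190.25 kWh
well pump: Runtime = 10 h/week × 6 weeks = 60 h
well pump: 1.14 kW × 60 h = 68.4 kWh
Total energy = 1258.65 kWh
Cost = 1258.65 × €0.41 = €516.05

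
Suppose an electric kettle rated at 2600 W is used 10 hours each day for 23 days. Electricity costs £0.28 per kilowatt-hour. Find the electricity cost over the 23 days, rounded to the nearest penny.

Runtime = 10 h/day × 23 days = 230 h
Energy = 2.6 kW × 230 h = 598 kWh
Cost = 598 kWh × £0.28/kWh = £167.44

£167.44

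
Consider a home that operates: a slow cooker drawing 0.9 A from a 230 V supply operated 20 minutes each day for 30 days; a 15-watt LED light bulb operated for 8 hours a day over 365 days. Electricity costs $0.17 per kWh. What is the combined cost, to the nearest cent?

slow cooker: Power = 0.9 A × 230 V = 207 W = 0.207 kW
slow cooker: Runtime = 20 min × 30 = 600 min = 10 h
slow cooker: 0.207 kW × 10 h = 2.07 kWh
LED light bulb: Runtime = 8 h/day × 365 days = 2920 h
LED light bulb: 0.015 kW × 2920 h = 43.8 kWh
Total energy = 45.87 kWh
Cost = 45.87 × $0.17 = $7.80

$7.80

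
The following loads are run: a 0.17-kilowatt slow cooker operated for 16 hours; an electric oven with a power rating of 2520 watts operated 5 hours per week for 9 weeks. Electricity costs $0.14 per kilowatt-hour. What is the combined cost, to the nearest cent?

$16.26

slow cooker: 0.17 kW × 16 h = 2.72 kWh
electric oven: Runtime = 5 h/week × 9 weeks = 45 h
electric oven: 2.52 kW × 45 h = 113.4 kWh
Total energy = 116.12 kWh
Cost = 116.12 × $0.14 = $16.26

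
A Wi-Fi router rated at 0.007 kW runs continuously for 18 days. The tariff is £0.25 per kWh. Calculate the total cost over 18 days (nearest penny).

£0.76

Runtime = 24 h × 18 = 432 h
Energy = 0.007 kW × 432 h = 3.024 kWh
Cost = 3.024 kWh × £0.25/kWh = £0.76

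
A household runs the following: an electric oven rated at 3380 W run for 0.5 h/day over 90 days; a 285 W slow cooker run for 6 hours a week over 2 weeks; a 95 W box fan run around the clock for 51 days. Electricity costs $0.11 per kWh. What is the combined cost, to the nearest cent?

$29.90

electric oven: Runtime = 0.5 h/day × 90 days = 45 h
electric oven: 3.38 kW × 45 h = 152.1 kWh
slow cooker: Runtime = 6 h/week × 2 weeks = 12 h
slow cooker: 0.285 kW × 12 h = 3.42 kWh
box fan: Runtime = 24 h × 51 = 1224 h
box fan: 0.095 kW × 1224 h = 116.28 kWh
Total energy = 271.8 kWh
Cost = 271.8 × $0.11 = $29.90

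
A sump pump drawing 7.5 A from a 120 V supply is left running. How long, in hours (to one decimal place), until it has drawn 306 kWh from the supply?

340.0 h

Power = 7.5 A × 120 V = 900 W = 0.9 kW
Hours = 306 kWh ÷ 0.9 kW = 340.0 h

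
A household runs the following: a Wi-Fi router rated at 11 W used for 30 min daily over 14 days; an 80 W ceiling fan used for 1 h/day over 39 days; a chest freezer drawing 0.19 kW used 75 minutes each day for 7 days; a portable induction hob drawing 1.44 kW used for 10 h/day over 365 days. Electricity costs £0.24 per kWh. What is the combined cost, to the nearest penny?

Wi-Fi router: Runtime = 30 min × 14 = 420 min = 7 h
Wi-Fi router: 0.011 kW × 7 h = 0.077 kWh
ceiling fan: Runtime = 1 h/day × 39 days = 39 h
ceiling fan: 0.08 kW × 39 h = 3.12 kWh
chest freezer: Runtime = 75 min × 7 = 525 min = 8.75 h
chest freezer: 0.19 kW × 8.75 h = 1.6625 kWh
portable induction hob: Runtime = 10 h/day × 365 days = 3650 h
portable induction hob: 1.44 kW × 3650 h = 5256 kWh
Total energy = 5260.8595 kWh
Cost = 5260.8595 × £0.24 = £1262.61

£1262.61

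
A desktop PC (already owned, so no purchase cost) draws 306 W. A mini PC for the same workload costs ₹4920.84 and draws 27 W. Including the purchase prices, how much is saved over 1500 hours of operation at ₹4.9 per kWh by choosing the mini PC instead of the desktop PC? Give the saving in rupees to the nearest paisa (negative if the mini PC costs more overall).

-₹2870.19

desktop PC: ₹0.00 + (306/1000) kW × 1500 h × ₹4.9 = ₹0.00 + ₹2249.1 = ₹2249.1
mini PC: ₹4920.84 + (27/1000) kW × 1500 h × ₹4.9 = ₹4920.84 + ₹198.45 = ₹5119.29
Saving = ₹2249.1 − ₹5119.29 = −₹2870.19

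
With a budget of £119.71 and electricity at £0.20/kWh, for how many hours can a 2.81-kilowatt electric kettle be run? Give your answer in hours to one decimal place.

Energy available = £119.71 ÷ £0.20/kWh = 598.55 kWh
Hours = 598.55 kWh ÷ 2.81 kW = 213.0 h

213.0 h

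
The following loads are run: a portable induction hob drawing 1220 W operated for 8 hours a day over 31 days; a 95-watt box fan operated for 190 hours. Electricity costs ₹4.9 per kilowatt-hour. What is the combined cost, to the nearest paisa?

₹1570.99

portable induction hob: Runtime = 8 h/day × 31 days = 248 h
portable induction hob: 1.22 kW × 248 h = 302.56 kWh
box fan: 0.095 kW × 190 h = 18.05 kWh
Total energy = 320.61 kWh
Cost = 320.61 × ₹4.9 = ₹1570.99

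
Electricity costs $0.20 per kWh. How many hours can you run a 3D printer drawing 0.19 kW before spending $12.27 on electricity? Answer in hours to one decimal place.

322.9 h

Energy available = $12.27 ÷ $0.20/kWh = 61.35 kWh
Hours = 61.35 kWh ÷ 0.19 kW = 322.9 h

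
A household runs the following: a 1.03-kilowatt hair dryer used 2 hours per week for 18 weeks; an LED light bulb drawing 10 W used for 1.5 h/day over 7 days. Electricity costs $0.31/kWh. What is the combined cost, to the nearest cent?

$11.53

hair dryer: Runtime = 2 h/week × 18 weeks = 36 h
hair dryer: 1.03 kW × 36 h = 37.08 kWh
LED light bulb: Runtime = 1.5 h/day × 7 days = 10.5 h
LED light bulb: 0.01 kW × 10.5 h = 0.105 kWh
Total energy = 37.185 kWh
Cost = 37.185 × $0.31 = $11.53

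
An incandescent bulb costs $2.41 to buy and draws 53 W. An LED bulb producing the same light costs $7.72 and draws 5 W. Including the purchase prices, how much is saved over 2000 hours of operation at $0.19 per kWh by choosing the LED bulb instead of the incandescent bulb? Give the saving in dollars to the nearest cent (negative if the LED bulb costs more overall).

$12.93

incandescent bulb: $2.41 + (53/1000) kW × 2000 h × $0.19 = $2.41 + $20.14 = $22.55
LED bulb: $7.72 + (5/1000) kW × 2000 h × $0.19 = $7.72 + $1.9 = $9.62
Saving = $22.55 − $9.62 = $12.93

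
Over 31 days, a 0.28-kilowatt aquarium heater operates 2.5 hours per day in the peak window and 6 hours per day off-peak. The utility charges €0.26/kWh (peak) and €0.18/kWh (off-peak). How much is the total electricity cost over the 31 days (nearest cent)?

Peak energy = 0.28 kW × 2.5 h × 31 = 21.7 kWh
Off-peak energy = 0.28 kW × 6 h × 31 = 52.08 kWh
Cost = 21.7 × €0.26 + 52.08 × €0.18 = €5.642 + €9.3744 = €15.02

€15.02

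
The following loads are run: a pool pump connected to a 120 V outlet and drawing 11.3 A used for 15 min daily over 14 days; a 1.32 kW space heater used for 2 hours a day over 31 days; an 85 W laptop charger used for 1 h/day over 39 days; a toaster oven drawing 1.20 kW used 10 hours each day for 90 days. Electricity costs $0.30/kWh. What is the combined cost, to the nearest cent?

pool pump: Power = 11.3 A × 120 V = 1356 W = 1.356 kW
pool pump: Runtime = 15 min × 14 = 210 min = 3.5 h
pool pump: 1.356 kW × 3.5 h = 4.746 kWh
space heater: Runtime = 2 h/day × 31 days = 62 h
space heater: 1.32 kW × 62 h = 81.84 kWh
laptop charger: Runtime = 1 h/day × 39 days = 39 h
laptop charger: 0.085 kW × 39 h = 3.315 kWh
toaster oven: Runtime = 10 h/day × 90 days = 900 h
toaster oven: 1.2 kW × 900 h = 1080 kWh
Total energy = 1169.901 kWh
Cost = 1169.901 × $0.30 = $350.97

$350.97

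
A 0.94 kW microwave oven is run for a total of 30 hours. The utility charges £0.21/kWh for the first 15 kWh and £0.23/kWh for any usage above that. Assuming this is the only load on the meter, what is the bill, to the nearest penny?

Energy = 0.94 kW × 30 h = 28.2 kWh
Tier 1 (0–15 kWh): 15 × £0.21 = £3.15
Above 15 kWh: 13.2 × £0.23 = £3.036
Bill = £6.19

£6.19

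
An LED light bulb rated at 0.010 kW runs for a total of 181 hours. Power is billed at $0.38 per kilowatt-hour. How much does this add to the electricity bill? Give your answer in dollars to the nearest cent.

Energy = 0.01 kW × 181 h = 1.81 kWh
Cost = 1.81 kWh × $0.38/kWh = $0.69

$0.69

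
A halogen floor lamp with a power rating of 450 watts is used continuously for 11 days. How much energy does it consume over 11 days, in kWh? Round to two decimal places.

Runtime = 24 h × 11 = 264 h
Energy = 0.45 kW × 264 h = 118.8 kWh

118.80 kWh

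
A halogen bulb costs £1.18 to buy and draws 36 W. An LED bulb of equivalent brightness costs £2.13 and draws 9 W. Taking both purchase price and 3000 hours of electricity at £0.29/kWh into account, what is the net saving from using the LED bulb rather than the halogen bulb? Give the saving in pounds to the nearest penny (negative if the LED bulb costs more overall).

halogen bulb: £1.18 + (36/1000) kW × 3000 h × £0.29 = £1.18 + £31.32 = £32.5
LED bulb: £2.13 + (9/1000) kW × 3000 h × £0.29 = £2.13 + £7.83 = £9.96
Saving = £32.5 − £9.96 = £22.54

£22.54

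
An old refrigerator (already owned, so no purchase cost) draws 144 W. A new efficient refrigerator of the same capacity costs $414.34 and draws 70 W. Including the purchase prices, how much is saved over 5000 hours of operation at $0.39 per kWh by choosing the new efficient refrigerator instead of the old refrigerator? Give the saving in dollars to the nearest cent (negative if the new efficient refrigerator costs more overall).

old refrigerator: $0.00 + (144/1000) kW × 5000 h × $0.39 = $0.00 + $280.8 = $280.8
new efficient refrigerator: $414.34 + (70/1000) kW × 5000 h × $0.39 = $414.34 + $136.5 = $550.84
Saving = $280.8 − $550.84 = −$270.04

-$270.04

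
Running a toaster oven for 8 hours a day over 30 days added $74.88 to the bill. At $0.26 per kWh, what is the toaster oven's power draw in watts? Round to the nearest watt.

1200 W

Energy = $74.88 ÷ $0.26/kWh = 288 kWh
Runtime = 8 h/day × 30 days = 240 h
Power = 288 kWh ÷ 240 h = 1.2 kW = 1200 W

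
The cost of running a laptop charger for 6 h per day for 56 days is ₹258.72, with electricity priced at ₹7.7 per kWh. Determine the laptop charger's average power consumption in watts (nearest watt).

Energy = ₹258.72 ÷ ₹7.7/kWh = 33.6 kWh
Runtime = 6 h/day × 56 days = 336 h
Power = 33.6 kWh ÷ 336 h = 0.1 kW = 100 W

100 W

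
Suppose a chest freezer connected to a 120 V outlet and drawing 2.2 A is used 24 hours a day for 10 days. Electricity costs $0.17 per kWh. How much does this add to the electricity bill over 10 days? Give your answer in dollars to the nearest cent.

Power = 2.2 A × 120 V = 264 W = 0.264 kW
Runtime = 24 h × 10 = 240 h
Energy = 0.264 kW × 240 h = 63.36 kWh
Cost = 63.36 kWh × $0.17/kWh = $10.77

$10.77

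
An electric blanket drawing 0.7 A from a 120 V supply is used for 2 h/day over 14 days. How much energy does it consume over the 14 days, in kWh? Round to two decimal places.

2.35 kWh

Power = 0.7 A × 120 V = 84 W = 0.084 kW
Runtime = 2 h/day × 14 days = 28 h
Energy = 0.084 kW × 28 h = 2.352 kWh ≈ 2.35 kWh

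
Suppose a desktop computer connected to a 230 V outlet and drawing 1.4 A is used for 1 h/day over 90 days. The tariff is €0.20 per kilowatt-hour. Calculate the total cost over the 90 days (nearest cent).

Power = 1.4 A × 230 V = 322 W = 0.322 kW
Runtime = 1 h/day × 90 days = 90 h
Energy = 0.322 kW × 90 h = 28.98 kWh
Cost = 28.98 kWh × €0.20/kWh = €5.80

€5.80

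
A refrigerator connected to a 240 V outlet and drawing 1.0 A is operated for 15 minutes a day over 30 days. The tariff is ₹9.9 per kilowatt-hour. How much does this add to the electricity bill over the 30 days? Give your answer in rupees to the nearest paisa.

₹17.82

Power = 1.0 A × 240 V = 240 W = 0.24 kW
Runtime = 15 min × 30 = 450 min = 7.5 h
Energy = 0.24 kW × 7.5 h = 1.8 kWh
Cost = 1.8 kWh × ₹9.9/kWh = ₹17.82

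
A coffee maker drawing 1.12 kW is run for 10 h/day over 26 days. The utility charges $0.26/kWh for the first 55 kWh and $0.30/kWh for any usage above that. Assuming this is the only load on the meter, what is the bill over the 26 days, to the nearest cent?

Runtime = 10 h/day × 26 days = 260 h
Energy = 1.12 kW × 260 h = 291.2 kWh
Tier 1 (0–55 kWh): 55 × $0.26 = $14.3
Above 55 kWh: 236.2 × $0.30 = $70.86
Bill = $85.16

$85.16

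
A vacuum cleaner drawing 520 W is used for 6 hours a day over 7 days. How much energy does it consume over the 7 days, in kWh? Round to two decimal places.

Runtime = 6 h/day × 7 days = 42 h
Energy = 0.52 kW × 42 h = 21.84 kWh

21.84 kWh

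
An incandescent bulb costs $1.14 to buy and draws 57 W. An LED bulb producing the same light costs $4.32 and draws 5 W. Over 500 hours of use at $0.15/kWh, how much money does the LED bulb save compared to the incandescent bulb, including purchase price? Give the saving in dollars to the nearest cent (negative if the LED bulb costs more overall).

incandescent bulb: $1.14 + (57/1000) kW × 500 h × $0.15 = $1.14 + $4.275 = $5.415
LED bulb: $4.32 + (5/1000) kW × 500 h × $0.15 = $4.32 + $0.375 = $4.695
Saving = $5.415 − $4.695 = $0.72

$0.72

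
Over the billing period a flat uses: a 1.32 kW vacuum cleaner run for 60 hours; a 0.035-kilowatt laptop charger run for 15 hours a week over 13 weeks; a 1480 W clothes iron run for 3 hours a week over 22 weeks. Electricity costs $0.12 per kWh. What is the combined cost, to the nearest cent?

vacuum cleaner: 1.32 kW × 60 h = 79.2 kWh
laptop charger: Runtime = 15 h/week × 13 weeks = 195 h
laptop charger: 0.035 kW × 195 h = 6.825 kWh
clothes iron: Runtime = 3 h/week × 22 weeks = 66 h
clothes iron: 1.48 kW × 66 h = 97.68 kWh
Total energy = 183.705 kWh
Cost = 183.705 × $0.12 = $22.04

$22.04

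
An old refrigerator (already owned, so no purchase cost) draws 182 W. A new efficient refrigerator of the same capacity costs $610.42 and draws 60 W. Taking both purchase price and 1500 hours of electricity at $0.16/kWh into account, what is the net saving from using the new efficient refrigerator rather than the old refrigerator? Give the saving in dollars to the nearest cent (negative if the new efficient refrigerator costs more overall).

-$581.14

old refrigerator: $0.00 + (182/1000) kW × 1500 h × $0.16 = $0.00 + $43.68 = $43.68
new efficient refrigerator: $610.42 + (60/1000) kW × 1500 h × $0.16 = $610.42 + $14.4 = $624.82
Saving = $43.68 − $624.82 = −$581.14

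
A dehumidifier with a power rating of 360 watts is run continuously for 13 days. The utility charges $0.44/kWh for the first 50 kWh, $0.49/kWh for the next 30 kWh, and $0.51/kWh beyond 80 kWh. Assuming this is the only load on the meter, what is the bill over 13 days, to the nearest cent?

Runtime = 24 h × 13 = 312 h
Energy = 0.36 kW × 312 h = 112.32 kWh
Tier 1 (0–50 kWh): 50 × $0.44 = $22
Tier 2 (50–80 kWh): 30 × $0.49 = $14.7
Above 80 kWh: 32.32 × $0.51 = $16.4832
Bill = $53.18

$53.18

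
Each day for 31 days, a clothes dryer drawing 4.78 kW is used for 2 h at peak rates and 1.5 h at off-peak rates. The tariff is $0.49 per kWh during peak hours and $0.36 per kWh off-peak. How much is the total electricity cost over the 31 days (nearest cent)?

$225.23

Peak energy = 4.78 kW × 2 h × 31 = 296.36 kWh
Off-peak energy = 4.78 kW × 1.5 h × 31 = 222.27 kWh
Cost = 296.36 × $0.49 + 222.27 × $0.36 = $145.2164 + $80.0172 = $225.23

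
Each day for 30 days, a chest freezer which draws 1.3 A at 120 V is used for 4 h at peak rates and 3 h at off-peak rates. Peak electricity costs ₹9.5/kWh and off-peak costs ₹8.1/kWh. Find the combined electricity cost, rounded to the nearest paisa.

Power = 1.3 A × 120 V = 156 W = 0.156 kW
Peak energy = 0.156 kW × 4 h × 30 = 18.72 kWh
Off-peak energy = 0.156 kW × 3 h × 30 = 14.04 kWh
Cost = 18.72 × ₹9.5 + 14.04 × ₹8.1 = ₹177.84 + ₹113.724 = ₹291.56

₹291.56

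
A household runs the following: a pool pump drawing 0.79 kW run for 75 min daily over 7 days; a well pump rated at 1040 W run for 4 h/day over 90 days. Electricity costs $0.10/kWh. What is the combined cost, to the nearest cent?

pool pump: Runtime = 75 min × 7 = 525 min = 8.75 h
pool pump: 0.79 kW × 8.75 h = 6.9125 kWh
well pump: Runtime = 4 h/day × 90 days = 360 h
well pump: 1.04 kW × 360 h = 374.4 kWh
Total energy = 381.3125 kWh
Cost = 381.3125 × $0.10 = $38.13

$38.13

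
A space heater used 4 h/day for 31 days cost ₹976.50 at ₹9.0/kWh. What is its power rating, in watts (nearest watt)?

875 W

Energy = ₹976.50 ÷ ₹9.0/kWh = 108.5 kWh
Runtime = 4 h/day × 31 days = 124 h
Power = 108.5 kWh ÷ 124 h = 0.875 kW = 875 W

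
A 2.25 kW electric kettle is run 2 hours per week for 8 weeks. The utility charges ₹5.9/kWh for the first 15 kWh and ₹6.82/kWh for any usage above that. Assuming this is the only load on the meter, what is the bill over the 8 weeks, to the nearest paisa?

₹231.72

Runtime = 2 h/week × 8 weeks = 16 h
Energy = 2.25 kW × 16 h = 36 kWh
Tier 1 (0–15 kWh): 15 × ₹5.9 = ₹88.5
Above 15 kWh: 21 × ₹6.82 = ₹143.22
Bill = ₹231.72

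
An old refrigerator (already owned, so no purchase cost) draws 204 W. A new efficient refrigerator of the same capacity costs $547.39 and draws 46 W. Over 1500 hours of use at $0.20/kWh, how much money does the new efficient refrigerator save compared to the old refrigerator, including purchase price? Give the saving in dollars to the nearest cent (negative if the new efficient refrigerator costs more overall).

-$499.99

old refrigerator: $0.00 + (204/1000) kW × 1500 h × $0.20 = $0.00 + $61.2 = $61.2
new efficient refrigerator: $547.39 + (46/1000) kW × 1500 h × $0.20 = $547.39 + $13.8 = $561.19
Saving = $61.2 − $561.19 = −$499.99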